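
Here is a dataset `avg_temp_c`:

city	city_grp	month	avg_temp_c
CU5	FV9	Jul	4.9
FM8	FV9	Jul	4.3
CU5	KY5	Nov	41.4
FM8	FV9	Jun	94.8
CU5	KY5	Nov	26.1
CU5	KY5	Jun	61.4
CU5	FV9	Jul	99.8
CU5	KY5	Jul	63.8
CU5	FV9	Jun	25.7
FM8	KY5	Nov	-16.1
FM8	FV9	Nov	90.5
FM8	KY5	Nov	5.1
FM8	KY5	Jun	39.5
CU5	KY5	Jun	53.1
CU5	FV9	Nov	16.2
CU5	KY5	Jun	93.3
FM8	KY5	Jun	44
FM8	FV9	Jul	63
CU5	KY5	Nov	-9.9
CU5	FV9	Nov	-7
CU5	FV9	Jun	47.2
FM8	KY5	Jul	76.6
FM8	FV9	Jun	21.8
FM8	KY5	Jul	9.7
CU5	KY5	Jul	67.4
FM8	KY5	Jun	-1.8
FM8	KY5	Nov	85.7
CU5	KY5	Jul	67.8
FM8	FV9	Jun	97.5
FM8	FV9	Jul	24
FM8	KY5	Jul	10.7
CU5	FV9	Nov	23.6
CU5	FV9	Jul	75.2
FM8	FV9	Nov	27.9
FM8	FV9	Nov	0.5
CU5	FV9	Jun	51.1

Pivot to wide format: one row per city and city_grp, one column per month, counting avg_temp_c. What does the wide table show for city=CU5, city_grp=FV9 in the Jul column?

Rows with city=CU5, city_grp=FV9 and month=Jul: avg_temp_c values are 4.9, 99.8, 75.2.
3 rows match — count = 3.

3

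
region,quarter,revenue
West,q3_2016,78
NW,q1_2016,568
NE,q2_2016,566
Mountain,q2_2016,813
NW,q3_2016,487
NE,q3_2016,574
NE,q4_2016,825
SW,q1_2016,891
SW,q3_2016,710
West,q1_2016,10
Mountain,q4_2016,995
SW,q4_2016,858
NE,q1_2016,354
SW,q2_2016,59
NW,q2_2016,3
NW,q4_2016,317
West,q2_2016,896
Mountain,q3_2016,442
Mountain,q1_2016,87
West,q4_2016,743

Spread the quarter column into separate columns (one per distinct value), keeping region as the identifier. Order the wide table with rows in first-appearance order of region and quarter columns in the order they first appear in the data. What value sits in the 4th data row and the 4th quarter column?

With rows in first-appearance order of region, row 4 is region=Mountain. quarter columns in first-appearance order: q3_2016, q1_2016, q2_2016, q4_2016; column 4 is q4_2016.
Long rows with region=Mountain, quarter=q4_2016: revenue = 995.

995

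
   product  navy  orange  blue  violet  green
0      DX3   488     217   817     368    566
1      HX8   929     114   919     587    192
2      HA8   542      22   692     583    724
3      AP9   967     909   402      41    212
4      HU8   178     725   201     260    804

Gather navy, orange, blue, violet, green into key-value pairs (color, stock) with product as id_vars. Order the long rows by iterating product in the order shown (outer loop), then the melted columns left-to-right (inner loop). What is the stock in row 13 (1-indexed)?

692

25 rows total (5 × 5). Row 13: index ⌊(13-1)/5⌋ = 2 into product → HA8; (13-1) mod 5 = 2 into the melted columns → blue.
So row 13 is (HA8, blue, 692); stock = 692.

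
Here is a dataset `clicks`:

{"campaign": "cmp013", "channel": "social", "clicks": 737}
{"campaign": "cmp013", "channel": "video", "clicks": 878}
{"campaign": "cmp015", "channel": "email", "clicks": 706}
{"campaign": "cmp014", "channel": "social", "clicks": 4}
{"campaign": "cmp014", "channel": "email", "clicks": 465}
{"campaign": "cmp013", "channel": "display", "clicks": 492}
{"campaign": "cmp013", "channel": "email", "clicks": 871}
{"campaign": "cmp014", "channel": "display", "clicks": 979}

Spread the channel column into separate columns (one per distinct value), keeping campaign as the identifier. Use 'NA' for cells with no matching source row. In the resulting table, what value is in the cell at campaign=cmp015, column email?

706

The long row with campaign=cmp015, channel=email has clicks=706.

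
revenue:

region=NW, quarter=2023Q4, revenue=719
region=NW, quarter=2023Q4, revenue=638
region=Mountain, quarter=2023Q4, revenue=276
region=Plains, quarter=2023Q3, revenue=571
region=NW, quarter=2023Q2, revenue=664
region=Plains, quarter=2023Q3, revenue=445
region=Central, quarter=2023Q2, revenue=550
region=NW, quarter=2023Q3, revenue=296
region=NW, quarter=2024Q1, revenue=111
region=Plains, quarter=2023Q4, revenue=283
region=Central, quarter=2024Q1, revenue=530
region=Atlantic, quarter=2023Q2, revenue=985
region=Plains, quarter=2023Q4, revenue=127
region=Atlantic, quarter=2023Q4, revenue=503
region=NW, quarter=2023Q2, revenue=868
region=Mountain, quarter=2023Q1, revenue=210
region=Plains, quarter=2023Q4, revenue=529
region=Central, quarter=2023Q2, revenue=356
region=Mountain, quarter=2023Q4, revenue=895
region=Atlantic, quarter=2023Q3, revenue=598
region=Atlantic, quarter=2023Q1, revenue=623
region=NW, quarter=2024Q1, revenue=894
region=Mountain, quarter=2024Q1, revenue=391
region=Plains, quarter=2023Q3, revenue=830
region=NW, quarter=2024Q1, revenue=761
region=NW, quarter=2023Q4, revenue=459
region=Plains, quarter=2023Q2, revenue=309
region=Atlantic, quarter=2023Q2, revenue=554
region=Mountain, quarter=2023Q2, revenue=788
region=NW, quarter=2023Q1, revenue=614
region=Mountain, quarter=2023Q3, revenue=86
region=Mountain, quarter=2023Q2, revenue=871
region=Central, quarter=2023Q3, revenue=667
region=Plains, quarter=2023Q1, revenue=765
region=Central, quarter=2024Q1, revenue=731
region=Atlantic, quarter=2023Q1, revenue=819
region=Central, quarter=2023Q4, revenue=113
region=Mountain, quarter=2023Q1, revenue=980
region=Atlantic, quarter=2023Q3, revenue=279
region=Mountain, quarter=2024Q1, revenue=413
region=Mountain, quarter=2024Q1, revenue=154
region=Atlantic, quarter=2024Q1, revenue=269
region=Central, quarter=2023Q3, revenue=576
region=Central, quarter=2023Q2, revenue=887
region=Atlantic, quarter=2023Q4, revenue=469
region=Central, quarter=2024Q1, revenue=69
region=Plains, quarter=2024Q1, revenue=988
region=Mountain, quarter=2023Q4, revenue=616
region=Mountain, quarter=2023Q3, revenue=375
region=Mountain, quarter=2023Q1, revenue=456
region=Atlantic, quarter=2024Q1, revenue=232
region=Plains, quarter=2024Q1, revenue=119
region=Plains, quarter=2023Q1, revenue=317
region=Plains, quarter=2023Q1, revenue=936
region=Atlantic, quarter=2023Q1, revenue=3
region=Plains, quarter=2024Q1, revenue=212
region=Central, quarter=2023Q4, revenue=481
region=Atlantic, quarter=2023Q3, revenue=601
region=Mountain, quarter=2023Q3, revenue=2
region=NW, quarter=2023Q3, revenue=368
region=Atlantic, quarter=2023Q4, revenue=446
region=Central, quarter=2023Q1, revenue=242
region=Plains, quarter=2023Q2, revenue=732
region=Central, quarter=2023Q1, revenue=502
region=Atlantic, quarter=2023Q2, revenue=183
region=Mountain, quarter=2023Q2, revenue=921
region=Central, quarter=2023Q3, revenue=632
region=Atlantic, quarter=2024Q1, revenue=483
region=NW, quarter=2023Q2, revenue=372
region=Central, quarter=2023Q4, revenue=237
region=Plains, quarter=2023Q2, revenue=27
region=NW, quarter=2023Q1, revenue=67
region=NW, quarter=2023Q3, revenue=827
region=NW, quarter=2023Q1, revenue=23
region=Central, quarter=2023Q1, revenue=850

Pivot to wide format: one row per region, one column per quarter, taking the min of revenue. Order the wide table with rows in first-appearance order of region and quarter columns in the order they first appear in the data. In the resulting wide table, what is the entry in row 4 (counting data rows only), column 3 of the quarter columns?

With rows in first-appearance order of region, row 4 is region=Central. quarter columns in first-appearance order: 2023Q4, 2023Q3, 2023Q2, 2024Q1, 2023Q1; column 3 is 2023Q2.
Long rows with region=Central, quarter=2023Q2: min(550, 356, 887) = 356.

356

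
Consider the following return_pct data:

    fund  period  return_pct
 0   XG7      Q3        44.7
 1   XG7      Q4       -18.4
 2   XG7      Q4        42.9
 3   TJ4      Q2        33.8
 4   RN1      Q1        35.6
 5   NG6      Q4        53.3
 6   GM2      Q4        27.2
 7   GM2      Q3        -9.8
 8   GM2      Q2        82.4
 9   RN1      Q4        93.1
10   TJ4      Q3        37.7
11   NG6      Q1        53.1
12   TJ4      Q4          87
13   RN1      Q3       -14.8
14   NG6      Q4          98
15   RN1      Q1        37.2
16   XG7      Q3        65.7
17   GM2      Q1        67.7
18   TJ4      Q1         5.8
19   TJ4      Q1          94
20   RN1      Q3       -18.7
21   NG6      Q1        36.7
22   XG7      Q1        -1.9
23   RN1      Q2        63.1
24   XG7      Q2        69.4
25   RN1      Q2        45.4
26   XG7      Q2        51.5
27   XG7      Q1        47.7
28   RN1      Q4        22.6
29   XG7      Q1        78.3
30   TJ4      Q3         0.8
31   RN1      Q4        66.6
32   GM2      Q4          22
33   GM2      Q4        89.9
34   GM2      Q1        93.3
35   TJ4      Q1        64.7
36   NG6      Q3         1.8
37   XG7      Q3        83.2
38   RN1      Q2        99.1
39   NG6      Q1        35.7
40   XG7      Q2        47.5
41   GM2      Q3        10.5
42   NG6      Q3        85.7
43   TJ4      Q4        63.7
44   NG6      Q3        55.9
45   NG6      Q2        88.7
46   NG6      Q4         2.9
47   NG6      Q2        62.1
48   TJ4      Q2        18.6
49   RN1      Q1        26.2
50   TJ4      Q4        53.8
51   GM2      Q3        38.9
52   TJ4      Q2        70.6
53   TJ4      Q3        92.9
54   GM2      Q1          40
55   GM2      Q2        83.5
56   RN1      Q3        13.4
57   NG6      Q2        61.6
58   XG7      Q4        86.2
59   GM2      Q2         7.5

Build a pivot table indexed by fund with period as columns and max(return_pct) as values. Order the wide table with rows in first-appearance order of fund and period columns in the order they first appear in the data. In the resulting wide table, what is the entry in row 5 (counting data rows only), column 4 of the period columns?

93.3

With rows in first-appearance order of fund, row 5 is fund=GM2. period columns in first-appearance order: Q3, Q4, Q2, Q1; column 4 is Q1.
Long rows with fund=GM2, period=Q1: max(67.7, 93.3, 40) = 93.3.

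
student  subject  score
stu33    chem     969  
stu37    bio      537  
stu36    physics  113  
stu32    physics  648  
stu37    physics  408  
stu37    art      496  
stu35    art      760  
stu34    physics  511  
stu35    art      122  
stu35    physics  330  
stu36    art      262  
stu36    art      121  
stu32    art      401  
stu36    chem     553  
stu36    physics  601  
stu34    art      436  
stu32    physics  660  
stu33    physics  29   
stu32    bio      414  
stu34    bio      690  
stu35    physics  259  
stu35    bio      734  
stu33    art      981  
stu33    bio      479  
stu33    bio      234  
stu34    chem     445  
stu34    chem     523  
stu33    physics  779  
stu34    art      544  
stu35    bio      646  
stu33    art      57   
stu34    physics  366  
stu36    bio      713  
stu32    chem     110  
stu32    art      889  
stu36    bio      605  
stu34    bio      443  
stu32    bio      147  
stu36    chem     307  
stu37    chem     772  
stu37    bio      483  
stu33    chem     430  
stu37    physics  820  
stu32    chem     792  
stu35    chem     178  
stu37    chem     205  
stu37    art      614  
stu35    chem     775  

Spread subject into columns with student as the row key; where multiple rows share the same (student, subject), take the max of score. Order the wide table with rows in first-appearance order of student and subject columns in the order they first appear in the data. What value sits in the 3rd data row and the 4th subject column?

With rows in first-appearance order of student, row 3 is student=stu36. subject columns in first-appearance order: chem, bio, physics, art; column 4 is art.
Long rows with student=stu36, subject=art: max(262, 121) = 262.

262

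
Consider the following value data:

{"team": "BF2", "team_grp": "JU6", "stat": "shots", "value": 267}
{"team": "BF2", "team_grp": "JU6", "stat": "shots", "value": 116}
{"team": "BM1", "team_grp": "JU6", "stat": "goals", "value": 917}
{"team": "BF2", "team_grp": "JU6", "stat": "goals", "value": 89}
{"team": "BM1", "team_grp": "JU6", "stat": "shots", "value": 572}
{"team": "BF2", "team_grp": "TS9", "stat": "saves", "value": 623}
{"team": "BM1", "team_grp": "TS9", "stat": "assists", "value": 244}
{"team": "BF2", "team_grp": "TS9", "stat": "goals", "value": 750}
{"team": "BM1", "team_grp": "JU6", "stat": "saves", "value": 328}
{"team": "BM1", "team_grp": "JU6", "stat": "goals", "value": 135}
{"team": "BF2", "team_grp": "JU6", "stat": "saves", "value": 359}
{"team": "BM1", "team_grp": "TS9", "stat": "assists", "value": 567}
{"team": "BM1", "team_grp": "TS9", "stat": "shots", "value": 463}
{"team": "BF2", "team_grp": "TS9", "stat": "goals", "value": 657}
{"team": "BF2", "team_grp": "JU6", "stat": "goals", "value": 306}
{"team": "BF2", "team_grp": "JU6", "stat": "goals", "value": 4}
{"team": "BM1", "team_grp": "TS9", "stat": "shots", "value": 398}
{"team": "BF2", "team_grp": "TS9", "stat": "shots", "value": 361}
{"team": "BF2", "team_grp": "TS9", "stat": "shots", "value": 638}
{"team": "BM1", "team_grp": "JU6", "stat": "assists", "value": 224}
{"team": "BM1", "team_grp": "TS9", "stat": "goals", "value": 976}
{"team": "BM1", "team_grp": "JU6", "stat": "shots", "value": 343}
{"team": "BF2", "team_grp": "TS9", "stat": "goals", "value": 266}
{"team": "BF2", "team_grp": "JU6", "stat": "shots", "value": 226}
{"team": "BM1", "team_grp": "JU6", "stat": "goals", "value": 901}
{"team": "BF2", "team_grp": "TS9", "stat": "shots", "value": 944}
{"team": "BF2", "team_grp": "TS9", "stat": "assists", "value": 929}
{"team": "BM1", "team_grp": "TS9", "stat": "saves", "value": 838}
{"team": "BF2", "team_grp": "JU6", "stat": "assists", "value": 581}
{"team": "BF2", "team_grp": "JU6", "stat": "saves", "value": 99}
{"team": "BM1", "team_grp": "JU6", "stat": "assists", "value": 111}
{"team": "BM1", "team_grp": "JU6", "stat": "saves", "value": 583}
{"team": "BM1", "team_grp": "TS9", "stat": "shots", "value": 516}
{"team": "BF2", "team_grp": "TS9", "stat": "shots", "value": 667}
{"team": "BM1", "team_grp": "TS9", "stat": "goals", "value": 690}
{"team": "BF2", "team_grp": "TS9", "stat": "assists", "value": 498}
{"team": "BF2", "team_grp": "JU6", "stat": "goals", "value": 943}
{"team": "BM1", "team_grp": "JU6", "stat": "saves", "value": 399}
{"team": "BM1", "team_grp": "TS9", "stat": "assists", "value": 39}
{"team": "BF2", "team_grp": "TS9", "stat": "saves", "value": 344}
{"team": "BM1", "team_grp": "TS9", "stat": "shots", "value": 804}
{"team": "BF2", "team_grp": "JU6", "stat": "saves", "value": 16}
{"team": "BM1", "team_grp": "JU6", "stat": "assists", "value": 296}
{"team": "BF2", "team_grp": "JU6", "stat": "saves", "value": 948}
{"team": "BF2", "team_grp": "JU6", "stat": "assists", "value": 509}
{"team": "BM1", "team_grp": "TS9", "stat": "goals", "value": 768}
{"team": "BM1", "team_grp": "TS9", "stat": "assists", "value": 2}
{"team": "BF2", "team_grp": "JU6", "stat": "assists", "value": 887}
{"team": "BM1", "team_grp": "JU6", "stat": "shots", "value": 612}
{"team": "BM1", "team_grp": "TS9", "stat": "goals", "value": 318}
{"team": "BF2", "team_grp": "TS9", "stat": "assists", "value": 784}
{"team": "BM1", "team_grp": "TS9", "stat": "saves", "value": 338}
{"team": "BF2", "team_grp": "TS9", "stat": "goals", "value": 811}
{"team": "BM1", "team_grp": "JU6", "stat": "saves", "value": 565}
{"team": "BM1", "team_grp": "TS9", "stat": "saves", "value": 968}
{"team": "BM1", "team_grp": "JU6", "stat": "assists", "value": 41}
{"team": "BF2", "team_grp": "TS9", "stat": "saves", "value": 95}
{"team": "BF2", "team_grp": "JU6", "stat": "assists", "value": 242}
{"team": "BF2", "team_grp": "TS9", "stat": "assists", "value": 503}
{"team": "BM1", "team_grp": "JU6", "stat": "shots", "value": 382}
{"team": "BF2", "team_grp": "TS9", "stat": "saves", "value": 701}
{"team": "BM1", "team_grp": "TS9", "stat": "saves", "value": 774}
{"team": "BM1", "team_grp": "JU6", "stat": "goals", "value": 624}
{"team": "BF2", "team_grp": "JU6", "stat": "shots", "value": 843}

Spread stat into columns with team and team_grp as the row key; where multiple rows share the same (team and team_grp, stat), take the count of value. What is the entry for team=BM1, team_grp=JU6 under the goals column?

Rows with team=BM1, team_grp=JU6 and stat=goals: value values are 917, 135, 901, 624.
4 rows match — count = 4.

4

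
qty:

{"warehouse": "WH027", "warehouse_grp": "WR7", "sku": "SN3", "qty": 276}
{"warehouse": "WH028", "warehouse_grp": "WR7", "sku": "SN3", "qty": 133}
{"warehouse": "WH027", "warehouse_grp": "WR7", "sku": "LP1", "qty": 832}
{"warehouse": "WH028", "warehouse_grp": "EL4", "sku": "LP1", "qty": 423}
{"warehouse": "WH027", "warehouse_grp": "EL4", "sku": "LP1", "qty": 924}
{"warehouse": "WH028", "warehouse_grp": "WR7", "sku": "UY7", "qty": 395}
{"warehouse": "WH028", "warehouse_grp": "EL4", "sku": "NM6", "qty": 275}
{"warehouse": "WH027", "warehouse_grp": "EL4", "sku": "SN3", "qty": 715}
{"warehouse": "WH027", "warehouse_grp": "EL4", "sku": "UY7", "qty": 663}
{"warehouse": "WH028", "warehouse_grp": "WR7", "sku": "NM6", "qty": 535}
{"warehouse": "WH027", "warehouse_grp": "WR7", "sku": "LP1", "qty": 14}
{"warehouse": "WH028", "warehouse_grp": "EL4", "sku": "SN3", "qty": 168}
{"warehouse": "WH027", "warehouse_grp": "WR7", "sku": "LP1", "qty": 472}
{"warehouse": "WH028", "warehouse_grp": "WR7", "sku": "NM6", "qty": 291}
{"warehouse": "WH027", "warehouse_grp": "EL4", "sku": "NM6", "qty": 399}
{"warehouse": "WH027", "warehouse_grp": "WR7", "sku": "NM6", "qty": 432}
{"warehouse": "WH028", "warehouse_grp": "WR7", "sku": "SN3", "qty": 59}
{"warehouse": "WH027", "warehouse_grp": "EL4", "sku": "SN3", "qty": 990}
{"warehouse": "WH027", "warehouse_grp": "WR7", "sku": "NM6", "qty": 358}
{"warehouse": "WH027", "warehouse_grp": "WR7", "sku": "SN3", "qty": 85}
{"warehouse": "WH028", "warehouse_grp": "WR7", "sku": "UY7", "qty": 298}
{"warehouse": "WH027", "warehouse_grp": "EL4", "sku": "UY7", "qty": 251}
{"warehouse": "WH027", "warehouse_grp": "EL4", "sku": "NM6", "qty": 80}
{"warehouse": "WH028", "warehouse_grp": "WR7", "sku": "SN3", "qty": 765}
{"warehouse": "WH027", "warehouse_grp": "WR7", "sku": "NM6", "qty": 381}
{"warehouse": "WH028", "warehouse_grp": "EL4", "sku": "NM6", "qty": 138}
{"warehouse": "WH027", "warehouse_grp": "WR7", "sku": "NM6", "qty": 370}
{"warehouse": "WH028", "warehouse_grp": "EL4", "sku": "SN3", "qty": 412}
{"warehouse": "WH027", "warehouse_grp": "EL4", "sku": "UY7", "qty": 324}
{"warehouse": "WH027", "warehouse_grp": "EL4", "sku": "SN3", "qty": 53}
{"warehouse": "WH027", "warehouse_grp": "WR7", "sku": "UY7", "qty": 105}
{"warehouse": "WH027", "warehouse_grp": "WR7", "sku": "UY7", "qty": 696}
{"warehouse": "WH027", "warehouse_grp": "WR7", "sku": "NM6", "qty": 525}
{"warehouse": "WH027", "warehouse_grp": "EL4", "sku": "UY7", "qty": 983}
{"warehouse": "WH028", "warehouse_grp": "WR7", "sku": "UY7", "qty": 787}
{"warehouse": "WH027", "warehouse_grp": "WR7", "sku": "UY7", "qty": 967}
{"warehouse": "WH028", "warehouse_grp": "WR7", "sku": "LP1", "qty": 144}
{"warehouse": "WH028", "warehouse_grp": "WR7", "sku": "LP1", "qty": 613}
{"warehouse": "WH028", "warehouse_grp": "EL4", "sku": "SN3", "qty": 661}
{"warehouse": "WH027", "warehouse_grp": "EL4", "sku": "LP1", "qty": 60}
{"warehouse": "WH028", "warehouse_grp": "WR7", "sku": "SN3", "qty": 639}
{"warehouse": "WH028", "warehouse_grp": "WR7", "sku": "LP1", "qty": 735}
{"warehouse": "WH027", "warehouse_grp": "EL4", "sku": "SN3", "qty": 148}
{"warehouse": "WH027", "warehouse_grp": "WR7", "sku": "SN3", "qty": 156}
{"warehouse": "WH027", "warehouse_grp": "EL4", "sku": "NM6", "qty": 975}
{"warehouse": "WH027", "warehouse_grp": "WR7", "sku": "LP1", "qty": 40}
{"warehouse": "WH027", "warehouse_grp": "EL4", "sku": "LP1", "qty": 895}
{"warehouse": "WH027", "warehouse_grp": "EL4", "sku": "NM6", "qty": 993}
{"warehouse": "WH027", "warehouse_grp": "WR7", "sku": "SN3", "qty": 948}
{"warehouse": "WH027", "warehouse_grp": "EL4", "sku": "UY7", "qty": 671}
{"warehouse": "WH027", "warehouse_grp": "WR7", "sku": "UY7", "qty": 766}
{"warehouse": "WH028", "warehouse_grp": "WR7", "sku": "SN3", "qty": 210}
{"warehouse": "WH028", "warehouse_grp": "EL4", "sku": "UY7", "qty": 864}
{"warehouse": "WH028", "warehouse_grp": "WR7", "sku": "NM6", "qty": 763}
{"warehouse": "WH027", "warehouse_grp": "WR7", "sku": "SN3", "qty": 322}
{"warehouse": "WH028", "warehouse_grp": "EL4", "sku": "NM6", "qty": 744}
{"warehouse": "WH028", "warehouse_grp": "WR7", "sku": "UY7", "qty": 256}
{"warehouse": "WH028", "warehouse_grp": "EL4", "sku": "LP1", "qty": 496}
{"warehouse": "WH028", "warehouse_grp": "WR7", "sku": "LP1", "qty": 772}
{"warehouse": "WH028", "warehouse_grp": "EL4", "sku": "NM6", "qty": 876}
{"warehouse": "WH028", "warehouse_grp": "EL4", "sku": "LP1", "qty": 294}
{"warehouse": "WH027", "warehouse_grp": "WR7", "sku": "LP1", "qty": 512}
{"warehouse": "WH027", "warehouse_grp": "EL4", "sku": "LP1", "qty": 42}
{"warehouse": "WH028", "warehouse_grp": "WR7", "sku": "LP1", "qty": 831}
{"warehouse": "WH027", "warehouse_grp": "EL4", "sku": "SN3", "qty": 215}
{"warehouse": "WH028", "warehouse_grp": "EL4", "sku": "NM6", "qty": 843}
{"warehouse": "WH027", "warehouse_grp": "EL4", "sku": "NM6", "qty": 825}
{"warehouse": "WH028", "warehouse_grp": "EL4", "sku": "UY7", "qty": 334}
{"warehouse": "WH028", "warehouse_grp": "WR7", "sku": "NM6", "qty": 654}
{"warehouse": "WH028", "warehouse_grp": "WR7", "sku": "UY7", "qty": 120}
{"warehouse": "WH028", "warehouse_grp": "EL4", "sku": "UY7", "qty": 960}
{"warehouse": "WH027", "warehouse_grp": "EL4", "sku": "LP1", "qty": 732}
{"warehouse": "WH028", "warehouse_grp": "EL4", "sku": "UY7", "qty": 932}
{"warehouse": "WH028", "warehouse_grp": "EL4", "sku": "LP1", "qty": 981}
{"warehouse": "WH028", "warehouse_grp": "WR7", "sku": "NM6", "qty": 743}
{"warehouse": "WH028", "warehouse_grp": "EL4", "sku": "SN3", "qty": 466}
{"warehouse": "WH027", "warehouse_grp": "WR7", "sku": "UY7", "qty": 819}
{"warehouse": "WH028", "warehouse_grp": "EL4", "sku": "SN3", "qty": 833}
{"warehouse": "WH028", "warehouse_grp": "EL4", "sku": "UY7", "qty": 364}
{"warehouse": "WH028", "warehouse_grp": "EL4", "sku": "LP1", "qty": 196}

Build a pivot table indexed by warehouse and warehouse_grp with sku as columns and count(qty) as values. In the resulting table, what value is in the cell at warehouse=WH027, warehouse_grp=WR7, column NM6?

5

Rows with warehouse=WH027, warehouse_grp=WR7 and sku=NM6: qty values are 432, 358, 381, 370, 525.
5 rows match — count = 5.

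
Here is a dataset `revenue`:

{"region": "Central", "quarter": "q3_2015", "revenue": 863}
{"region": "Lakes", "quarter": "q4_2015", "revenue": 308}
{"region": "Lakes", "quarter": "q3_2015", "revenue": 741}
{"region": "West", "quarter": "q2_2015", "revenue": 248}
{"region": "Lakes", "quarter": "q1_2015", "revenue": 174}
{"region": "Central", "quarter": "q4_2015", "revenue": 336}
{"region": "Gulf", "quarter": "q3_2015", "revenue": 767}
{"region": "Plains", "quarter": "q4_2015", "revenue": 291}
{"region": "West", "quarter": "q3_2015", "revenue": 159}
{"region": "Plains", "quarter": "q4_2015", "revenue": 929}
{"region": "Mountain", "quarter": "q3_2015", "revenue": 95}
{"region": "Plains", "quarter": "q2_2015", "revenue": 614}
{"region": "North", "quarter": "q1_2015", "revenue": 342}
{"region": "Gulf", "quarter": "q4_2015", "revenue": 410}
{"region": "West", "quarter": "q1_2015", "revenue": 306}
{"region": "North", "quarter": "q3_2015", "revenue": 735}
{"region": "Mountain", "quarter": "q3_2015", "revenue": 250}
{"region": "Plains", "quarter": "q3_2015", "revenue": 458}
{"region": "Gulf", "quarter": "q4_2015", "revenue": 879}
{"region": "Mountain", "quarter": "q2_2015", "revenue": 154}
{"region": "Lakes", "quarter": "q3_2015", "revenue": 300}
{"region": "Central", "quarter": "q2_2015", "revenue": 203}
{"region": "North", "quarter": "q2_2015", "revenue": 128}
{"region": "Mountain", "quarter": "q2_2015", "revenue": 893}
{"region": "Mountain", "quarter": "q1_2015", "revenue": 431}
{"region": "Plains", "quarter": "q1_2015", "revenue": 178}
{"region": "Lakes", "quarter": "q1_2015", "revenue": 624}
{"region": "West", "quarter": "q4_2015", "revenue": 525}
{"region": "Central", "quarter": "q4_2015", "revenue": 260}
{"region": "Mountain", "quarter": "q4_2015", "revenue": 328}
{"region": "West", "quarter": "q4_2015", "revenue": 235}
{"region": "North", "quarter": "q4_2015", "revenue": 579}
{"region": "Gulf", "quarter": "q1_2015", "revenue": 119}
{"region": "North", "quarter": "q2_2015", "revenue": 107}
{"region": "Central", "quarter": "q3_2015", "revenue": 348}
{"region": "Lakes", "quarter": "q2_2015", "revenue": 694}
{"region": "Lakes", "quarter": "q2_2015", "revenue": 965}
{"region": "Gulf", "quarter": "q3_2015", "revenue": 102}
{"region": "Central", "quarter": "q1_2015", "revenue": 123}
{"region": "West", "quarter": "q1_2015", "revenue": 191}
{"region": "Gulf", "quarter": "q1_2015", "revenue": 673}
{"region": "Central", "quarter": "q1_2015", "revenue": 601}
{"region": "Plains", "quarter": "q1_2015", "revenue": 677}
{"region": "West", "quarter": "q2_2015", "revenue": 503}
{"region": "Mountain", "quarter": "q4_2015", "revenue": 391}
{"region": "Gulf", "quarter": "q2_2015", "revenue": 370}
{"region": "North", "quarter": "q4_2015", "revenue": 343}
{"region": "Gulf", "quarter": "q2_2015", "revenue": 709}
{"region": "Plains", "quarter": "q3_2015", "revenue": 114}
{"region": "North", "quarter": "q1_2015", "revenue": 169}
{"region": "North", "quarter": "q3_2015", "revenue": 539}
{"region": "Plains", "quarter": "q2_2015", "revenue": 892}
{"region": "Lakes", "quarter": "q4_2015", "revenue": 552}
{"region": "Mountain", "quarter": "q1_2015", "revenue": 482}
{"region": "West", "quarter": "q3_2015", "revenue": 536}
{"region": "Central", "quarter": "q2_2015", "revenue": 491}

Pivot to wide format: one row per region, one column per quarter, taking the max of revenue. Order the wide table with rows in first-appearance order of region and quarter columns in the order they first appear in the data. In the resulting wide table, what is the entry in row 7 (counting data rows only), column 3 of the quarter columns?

With rows in first-appearance order of region, row 7 is region=North. quarter columns in first-appearance order: q3_2015, q4_2015, q2_2015, q1_2015; column 3 is q2_2015.
Long rows with region=North, quarter=q2_2015: max(128, 107) = 128.

128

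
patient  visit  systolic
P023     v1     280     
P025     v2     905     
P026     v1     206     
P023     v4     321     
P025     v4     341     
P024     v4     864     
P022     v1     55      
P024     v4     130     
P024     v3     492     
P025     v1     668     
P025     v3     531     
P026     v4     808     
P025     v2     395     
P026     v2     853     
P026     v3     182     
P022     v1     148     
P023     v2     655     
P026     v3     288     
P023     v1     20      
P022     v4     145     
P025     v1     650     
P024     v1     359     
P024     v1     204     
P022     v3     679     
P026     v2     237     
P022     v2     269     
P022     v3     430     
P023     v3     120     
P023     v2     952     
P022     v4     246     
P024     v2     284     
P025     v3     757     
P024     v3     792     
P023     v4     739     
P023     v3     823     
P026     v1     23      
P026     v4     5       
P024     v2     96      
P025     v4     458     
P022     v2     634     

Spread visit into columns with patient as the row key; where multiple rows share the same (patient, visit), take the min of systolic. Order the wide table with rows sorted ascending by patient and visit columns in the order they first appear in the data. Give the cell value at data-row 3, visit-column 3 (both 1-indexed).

130

With rows sorted ascending by patient, row 3 is patient=P024. visit columns in first-appearance order: v1, v2, v4, v3; column 3 is v4.
Long rows with patient=P024, visit=v4: min(864, 130) = 130.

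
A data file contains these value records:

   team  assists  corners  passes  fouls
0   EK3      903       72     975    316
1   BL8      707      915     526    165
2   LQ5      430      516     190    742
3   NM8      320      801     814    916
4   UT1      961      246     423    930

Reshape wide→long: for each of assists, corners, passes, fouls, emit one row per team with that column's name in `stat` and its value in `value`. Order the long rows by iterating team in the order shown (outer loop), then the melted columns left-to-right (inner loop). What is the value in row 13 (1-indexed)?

20 rows total (5 × 4). Row 13: index ⌊(13-1)/4⌋ = 3 into team → NM8; (13-1) mod 4 = 0 into the melted columns → assists.
So row 13 is (NM8, assists, 320); value = 320.

320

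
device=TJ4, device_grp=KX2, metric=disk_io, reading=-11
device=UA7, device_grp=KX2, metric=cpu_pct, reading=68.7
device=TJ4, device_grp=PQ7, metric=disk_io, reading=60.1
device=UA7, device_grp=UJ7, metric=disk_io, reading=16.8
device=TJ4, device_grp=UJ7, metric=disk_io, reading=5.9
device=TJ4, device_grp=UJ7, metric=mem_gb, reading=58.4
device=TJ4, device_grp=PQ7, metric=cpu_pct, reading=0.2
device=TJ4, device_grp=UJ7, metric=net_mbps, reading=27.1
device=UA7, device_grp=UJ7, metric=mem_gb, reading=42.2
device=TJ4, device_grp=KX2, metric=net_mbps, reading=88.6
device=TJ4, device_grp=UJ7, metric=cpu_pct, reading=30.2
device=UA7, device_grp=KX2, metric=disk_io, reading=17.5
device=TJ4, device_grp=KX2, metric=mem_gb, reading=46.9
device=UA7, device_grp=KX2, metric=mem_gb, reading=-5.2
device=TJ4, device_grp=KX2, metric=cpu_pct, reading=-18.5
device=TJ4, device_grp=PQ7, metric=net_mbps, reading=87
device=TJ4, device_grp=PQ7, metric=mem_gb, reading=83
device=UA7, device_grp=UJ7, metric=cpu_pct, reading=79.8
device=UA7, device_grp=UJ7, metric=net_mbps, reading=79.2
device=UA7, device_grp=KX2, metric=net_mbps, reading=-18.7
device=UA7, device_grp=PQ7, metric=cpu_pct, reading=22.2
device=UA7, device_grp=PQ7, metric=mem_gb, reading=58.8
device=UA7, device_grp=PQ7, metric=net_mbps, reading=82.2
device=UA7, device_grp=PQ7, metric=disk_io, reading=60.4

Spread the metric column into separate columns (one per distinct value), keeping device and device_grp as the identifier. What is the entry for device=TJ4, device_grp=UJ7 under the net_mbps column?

27.1

Wide layout: rows indexed by device and device_grp, columns are the 4 distinct metric values (disk_io, cpu_pct, mem_gb, net_mbps).
Cell (device=TJ4, device_grp=UJ7, metric=net_mbps) draws from the long row where device=TJ4, device_grp=UJ7 and metric=net_mbps, which has reading=27.1.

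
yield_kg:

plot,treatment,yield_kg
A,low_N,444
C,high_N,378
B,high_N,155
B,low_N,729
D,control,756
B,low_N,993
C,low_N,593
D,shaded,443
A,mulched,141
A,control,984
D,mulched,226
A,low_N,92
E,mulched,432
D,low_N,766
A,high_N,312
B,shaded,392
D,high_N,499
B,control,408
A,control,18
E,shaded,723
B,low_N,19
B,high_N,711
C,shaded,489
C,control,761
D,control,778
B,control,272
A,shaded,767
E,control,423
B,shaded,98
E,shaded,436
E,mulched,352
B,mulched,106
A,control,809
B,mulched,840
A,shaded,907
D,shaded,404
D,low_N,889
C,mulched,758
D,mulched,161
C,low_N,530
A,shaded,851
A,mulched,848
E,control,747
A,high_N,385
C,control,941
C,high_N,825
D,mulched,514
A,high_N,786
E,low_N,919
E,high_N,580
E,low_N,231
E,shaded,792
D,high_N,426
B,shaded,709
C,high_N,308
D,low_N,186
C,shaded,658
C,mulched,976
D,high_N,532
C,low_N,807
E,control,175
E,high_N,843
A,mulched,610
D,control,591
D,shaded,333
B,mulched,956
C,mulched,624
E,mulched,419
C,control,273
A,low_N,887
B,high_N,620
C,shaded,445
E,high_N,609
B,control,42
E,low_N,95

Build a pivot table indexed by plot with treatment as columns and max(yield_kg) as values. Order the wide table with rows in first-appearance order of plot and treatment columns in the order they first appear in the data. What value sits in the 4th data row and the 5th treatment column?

With rows in first-appearance order of plot, row 4 is plot=D. treatment columns in first-appearance order: low_N, high_N, control, shaded, mulched; column 5 is mulched.
Long rows with plot=D, treatment=mulched: max(226, 161, 514) = 514.

514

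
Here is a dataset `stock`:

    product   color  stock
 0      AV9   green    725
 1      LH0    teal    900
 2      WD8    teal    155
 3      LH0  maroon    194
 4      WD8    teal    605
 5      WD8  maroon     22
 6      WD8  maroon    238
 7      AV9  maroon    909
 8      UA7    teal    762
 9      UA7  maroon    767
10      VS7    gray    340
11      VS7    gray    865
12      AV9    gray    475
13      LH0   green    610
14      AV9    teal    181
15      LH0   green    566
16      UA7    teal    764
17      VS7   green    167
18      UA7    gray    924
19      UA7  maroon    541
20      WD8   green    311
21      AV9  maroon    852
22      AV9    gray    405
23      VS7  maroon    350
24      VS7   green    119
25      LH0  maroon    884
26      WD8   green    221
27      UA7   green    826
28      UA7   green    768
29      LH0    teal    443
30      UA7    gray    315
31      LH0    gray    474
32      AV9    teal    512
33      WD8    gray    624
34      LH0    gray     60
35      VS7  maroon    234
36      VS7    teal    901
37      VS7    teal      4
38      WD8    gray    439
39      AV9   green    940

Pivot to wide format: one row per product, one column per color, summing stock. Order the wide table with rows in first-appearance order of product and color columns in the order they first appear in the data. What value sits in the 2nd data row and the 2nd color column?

With rows in first-appearance order of product, row 2 is product=LH0. color columns in first-appearance order: green, teal, maroon, gray; column 2 is teal.
Long rows with product=LH0, color=teal: 900 + 443 = 1343.

1343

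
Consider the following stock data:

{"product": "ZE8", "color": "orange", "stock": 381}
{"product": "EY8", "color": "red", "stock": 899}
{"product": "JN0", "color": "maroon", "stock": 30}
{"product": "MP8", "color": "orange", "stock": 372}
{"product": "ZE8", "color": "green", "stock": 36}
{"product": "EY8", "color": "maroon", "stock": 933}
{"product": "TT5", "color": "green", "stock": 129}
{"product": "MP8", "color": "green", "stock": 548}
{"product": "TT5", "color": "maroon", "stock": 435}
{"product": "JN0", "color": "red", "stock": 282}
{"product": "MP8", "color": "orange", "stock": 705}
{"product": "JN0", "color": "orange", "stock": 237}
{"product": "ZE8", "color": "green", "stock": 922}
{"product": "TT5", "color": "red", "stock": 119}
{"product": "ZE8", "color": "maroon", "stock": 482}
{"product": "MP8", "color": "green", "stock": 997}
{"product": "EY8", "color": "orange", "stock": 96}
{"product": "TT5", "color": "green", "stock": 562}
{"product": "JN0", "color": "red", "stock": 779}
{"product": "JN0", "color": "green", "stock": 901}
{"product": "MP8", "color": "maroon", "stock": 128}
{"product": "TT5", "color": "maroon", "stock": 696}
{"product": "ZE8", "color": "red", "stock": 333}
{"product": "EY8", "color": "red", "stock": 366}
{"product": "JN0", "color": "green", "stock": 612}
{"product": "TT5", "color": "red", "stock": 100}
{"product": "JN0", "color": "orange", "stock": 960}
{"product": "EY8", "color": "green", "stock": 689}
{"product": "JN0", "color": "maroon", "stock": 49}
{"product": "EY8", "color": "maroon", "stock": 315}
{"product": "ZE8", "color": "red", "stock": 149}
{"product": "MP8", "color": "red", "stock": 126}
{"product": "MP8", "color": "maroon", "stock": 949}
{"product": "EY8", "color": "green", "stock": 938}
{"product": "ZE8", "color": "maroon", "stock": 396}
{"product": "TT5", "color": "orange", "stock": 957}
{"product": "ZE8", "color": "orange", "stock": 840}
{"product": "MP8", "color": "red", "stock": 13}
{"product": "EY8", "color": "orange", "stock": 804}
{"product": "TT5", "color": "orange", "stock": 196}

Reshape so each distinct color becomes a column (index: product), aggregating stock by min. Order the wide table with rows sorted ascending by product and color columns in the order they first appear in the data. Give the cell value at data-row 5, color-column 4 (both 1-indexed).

With rows sorted ascending by product, row 5 is product=ZE8. color columns in first-appearance order: orange, red, maroon, green; column 4 is green.
Long rows with product=ZE8, color=green: min(36, 922) = 36.

36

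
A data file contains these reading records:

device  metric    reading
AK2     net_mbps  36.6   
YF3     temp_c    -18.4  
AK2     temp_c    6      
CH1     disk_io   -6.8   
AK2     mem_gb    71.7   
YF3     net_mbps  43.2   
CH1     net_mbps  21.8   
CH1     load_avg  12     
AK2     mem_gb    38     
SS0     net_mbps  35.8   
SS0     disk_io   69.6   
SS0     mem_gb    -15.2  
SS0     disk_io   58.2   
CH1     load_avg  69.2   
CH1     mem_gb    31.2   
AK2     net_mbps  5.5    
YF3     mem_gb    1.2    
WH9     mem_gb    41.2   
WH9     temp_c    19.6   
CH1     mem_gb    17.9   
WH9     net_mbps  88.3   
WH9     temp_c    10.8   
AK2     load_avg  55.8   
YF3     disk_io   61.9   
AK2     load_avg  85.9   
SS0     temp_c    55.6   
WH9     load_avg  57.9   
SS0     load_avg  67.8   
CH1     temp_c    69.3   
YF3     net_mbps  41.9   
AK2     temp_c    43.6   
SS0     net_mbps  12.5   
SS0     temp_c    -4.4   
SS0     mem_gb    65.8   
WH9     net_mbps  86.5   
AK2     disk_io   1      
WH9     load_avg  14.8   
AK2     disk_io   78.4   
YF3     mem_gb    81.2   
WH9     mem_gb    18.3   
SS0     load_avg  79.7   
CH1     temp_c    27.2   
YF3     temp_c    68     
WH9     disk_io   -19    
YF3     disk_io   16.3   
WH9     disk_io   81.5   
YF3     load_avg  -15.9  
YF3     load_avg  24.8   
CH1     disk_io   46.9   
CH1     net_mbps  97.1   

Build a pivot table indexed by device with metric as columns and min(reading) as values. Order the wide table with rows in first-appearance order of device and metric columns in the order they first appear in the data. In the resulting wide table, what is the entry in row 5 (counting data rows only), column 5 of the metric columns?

14.8

With rows in first-appearance order of device, row 5 is device=WH9. metric columns in first-appearance order: net_mbps, temp_c, disk_io, mem_gb, load_avg; column 5 is load_avg.
Long rows with device=WH9, metric=load_avg: min(57.9, 14.8) = 14.8.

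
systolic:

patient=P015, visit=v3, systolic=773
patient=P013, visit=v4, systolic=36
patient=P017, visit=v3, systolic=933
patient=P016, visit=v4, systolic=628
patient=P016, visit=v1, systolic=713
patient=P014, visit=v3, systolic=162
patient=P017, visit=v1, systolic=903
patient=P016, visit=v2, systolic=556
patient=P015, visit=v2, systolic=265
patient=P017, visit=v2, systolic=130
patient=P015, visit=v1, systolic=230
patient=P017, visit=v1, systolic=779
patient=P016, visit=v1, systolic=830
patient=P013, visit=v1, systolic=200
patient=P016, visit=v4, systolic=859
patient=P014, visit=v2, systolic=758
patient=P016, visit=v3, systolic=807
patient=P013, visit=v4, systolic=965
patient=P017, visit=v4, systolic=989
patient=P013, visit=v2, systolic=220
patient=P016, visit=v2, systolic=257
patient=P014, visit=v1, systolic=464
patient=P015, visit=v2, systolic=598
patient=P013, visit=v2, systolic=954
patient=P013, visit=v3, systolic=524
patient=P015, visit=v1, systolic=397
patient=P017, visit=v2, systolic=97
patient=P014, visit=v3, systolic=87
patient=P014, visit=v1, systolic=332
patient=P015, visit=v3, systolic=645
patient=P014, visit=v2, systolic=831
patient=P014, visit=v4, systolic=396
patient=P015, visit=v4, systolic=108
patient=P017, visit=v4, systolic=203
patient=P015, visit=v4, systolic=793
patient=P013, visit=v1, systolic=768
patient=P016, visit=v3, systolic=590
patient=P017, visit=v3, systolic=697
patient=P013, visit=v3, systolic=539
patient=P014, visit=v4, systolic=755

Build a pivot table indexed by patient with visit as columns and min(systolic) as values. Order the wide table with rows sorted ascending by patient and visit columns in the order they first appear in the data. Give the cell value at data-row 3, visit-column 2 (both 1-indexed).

With rows sorted ascending by patient, row 3 is patient=P015. visit columns in first-appearance order: v3, v4, v1, v2; column 2 is v4.
Long rows with patient=P015, visit=v4: min(108, 793) = 108.

108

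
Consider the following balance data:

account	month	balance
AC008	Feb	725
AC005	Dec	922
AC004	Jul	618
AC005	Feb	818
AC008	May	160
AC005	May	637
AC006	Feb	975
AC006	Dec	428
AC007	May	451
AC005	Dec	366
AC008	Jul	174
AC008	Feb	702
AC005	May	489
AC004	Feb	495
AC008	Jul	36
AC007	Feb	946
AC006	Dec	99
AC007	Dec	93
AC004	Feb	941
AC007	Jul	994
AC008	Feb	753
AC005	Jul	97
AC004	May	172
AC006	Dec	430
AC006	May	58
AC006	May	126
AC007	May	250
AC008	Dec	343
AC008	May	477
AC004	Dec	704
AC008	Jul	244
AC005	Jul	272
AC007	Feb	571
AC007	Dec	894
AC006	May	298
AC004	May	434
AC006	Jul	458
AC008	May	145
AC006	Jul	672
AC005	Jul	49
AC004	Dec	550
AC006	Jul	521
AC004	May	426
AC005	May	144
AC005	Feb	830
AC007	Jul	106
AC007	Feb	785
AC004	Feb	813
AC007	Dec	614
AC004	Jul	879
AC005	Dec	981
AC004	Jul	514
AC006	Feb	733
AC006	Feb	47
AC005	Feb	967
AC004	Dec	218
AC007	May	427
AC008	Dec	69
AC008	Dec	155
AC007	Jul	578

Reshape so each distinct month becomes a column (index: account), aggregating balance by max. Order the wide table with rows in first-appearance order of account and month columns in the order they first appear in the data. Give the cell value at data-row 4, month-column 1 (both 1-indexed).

975

With rows in first-appearance order of account, row 4 is account=AC006. month columns in first-appearance order: Feb, Dec, Jul, May; column 1 is Feb.
Long rows with account=AC006, month=Feb: max(975, 733, 47) = 975.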